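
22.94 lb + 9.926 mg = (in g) 1.041e+04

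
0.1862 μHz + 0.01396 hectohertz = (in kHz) 0.001396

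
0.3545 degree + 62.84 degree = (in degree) 63.19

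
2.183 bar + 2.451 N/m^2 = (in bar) 2.183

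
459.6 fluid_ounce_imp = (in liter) 13.06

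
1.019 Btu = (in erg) 1.075e+10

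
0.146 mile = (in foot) 770.9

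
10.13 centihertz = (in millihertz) 101.3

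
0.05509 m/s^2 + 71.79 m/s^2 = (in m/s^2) 71.85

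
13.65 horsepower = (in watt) 1.018e+04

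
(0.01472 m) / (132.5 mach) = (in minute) 5.438e-09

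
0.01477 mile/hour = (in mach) 1.939e-05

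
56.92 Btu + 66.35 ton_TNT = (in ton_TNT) 66.35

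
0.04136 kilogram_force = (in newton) 0.4056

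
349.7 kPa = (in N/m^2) 3.497e+05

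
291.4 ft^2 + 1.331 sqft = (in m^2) 27.2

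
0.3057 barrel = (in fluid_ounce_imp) 1711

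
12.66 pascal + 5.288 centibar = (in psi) 0.7688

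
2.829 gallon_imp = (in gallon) 3.397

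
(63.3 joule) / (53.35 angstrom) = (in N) 1.187e+10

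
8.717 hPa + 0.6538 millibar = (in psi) 0.1359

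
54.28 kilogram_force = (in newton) 532.3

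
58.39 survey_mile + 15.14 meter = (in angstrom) 9.398e+14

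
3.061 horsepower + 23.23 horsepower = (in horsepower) 26.29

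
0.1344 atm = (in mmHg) 102.1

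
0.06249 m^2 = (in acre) 1.544e-05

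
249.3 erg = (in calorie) 5.958e-06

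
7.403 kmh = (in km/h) 7.403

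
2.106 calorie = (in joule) 8.812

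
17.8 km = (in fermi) 1.78e+19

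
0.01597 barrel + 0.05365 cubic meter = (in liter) 56.19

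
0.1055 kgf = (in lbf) 0.2326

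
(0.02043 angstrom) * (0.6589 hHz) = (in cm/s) 1.346e-08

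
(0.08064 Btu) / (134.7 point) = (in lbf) 402.5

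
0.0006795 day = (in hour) 0.01631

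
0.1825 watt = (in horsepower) 0.0002447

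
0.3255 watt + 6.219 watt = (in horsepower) 0.008776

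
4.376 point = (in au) 1.032e-14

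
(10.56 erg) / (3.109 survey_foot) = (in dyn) 0.1114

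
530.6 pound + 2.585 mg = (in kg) 240.7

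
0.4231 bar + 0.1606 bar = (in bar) 0.5837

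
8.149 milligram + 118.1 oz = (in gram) 3348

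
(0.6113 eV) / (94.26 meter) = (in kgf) 1.06e-22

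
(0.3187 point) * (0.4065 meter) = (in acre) 1.129e-08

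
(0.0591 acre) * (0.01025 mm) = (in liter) 2.451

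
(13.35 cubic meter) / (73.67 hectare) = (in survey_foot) 5.945e-05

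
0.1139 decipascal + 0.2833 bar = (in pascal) 2.833e+04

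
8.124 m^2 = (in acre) 0.002007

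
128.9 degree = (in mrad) 2250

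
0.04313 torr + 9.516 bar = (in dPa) 9.516e+06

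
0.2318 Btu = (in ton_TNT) 5.845e-08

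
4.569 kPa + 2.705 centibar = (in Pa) 7274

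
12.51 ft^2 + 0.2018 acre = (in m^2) 817.8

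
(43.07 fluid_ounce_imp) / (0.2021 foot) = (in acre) 4.909e-06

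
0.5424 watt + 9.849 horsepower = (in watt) 7345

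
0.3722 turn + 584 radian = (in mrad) 5.863e+05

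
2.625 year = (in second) 8.278e+07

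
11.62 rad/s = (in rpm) 111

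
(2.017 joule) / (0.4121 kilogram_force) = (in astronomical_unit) 3.336e-12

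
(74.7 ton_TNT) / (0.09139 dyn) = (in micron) 3.42e+23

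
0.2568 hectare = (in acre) 0.6346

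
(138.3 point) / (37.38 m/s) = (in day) 1.511e-08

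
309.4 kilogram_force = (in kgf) 309.4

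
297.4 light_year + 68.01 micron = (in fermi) 2.814e+33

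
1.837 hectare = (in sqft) 1.977e+05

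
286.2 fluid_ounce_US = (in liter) 8.464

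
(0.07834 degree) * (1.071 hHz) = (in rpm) 1.398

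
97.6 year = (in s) 3.078e+09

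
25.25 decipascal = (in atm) 2.492e-05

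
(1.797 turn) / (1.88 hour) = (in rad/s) 0.001668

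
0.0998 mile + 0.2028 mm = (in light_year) 1.698e-14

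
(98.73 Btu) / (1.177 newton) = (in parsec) 2.868e-12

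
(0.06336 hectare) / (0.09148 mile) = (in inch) 169.4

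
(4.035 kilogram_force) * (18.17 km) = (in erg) 7.19e+12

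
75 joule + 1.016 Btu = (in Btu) 1.087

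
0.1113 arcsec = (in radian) 5.396e-07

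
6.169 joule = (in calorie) 1.474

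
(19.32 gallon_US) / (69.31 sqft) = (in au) 7.592e-14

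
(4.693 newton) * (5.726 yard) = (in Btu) 0.02329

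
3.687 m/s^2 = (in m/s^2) 3.687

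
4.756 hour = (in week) 0.02831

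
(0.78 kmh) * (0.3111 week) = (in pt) 1.156e+08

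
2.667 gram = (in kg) 0.002667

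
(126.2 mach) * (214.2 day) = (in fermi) 7.953e+26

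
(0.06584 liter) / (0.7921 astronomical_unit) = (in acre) 1.373e-19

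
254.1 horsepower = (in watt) 1.895e+05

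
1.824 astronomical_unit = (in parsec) 8.843e-06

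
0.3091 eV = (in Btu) 4.694e-23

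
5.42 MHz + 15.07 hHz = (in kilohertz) 5422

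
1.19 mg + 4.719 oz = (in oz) 4.719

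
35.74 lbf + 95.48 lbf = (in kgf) 59.52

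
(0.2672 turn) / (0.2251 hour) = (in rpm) 0.01978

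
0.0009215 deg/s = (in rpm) 0.0001536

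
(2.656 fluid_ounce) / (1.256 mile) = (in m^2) 3.886e-08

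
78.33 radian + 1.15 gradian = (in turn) 12.47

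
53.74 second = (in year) 1.704e-06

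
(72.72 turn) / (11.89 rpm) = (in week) 0.0006068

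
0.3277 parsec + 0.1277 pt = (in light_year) 1.069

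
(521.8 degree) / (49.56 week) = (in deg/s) 1.741e-05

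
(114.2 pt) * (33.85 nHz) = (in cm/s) 1.364e-07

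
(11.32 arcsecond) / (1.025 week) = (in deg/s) 5.072e-09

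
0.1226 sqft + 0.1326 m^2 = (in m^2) 0.144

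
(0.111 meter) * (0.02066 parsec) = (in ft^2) 7.617e+14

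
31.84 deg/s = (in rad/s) 0.5557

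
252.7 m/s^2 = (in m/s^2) 252.7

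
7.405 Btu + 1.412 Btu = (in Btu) 8.817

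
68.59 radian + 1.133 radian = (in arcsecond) 1.438e+07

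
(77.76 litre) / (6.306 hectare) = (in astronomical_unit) 8.243e-18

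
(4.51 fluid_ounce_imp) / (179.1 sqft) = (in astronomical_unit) 5.148e-17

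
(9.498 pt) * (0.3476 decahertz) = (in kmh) 0.04193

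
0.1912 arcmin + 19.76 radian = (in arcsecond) 4.076e+06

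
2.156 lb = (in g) 977.9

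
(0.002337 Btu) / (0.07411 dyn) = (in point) 9.431e+09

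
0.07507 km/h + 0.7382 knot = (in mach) 0.001177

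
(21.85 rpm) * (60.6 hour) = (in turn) 7.945e+04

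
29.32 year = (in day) 1.07e+04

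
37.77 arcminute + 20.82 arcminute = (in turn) 0.002713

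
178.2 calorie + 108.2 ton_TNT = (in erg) 4.527e+18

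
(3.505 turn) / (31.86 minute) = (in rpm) 0.11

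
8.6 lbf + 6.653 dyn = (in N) 38.25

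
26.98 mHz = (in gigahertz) 2.698e-11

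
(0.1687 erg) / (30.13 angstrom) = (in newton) 5.599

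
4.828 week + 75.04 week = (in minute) 8.051e+05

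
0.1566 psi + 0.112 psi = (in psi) 0.2686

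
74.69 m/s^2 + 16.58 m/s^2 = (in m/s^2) 91.27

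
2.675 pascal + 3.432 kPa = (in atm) 0.0339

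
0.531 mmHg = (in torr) 0.531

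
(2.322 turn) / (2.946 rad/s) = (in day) 5.732e-05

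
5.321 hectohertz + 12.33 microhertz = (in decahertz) 53.21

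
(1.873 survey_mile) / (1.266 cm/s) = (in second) 2.381e+05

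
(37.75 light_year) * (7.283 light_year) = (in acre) 6.081e+30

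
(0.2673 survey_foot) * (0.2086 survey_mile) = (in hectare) 0.002735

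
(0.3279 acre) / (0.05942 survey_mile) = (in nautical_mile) 0.007493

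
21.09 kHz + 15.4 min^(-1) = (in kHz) 21.09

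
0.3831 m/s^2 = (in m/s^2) 0.3831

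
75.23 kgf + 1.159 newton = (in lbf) 166.1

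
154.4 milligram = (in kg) 0.0001544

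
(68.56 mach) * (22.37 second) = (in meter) 5.222e+05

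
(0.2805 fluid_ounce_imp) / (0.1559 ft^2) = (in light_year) 5.816e-20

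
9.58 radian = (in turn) 1.525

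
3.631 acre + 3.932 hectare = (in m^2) 5.401e+04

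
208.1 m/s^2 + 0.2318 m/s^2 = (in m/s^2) 208.3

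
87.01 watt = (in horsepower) 0.1167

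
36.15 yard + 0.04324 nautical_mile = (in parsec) 3.666e-15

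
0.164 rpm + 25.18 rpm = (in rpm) 25.34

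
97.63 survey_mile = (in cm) 1.571e+07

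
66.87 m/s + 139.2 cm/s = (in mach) 0.2005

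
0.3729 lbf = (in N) 1.659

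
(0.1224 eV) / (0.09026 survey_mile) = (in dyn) 1.35e-17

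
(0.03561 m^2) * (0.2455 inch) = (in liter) 0.2221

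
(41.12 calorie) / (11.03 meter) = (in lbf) 3.507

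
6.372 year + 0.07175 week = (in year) 6.373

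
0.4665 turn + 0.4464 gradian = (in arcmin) 1.01e+04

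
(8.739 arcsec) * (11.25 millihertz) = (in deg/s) 2.731e-05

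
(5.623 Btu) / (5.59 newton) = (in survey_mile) 0.6595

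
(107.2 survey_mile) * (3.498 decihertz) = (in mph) 1.35e+05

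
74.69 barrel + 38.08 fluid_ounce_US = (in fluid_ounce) 4.016e+05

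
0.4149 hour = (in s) 1494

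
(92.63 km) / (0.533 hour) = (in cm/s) 4827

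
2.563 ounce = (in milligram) 7.266e+04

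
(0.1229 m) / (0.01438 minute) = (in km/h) 0.5128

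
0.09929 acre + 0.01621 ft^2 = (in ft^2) 4325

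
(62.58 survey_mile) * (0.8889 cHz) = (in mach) 2.629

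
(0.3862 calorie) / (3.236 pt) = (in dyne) 1.415e+08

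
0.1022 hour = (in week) 0.0006083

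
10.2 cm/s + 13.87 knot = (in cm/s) 723.7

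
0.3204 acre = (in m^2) 1297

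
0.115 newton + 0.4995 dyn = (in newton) 0.115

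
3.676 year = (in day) 1342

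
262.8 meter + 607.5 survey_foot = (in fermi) 4.48e+17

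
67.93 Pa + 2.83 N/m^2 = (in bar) 0.0007076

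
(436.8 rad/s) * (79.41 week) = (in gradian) 1.336e+12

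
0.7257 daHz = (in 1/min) 435.4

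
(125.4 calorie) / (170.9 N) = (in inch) 120.9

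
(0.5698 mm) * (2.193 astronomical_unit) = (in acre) 4.619e+04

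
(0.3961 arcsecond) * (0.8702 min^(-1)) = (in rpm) 2.66e-07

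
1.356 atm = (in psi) 19.93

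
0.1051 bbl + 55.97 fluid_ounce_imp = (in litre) 18.3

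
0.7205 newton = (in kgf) 0.07347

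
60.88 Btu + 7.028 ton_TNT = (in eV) 1.835e+29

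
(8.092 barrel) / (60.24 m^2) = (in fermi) 2.136e+13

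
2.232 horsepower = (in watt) 1664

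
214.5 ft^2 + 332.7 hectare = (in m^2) 3.327e+06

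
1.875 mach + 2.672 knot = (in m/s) 639.8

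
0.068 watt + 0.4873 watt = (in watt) 0.5553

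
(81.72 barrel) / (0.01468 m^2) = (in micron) 8.85e+08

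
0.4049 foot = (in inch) 4.859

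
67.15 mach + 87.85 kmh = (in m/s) 2.289e+04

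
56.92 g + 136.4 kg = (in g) 1.365e+05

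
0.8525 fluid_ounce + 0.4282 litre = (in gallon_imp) 0.09974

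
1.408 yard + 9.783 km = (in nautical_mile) 5.283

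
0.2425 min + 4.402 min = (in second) 278.7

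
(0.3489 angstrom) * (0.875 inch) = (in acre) 1.916e-16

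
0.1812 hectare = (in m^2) 1812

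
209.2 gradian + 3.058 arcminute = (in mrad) 3287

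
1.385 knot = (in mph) 1.594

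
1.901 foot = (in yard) 0.6337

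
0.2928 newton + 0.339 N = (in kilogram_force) 0.06443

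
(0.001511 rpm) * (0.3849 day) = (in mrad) 5262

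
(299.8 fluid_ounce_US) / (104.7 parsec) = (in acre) 6.781e-25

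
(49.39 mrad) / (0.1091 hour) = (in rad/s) 0.0001258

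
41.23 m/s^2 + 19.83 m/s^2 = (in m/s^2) 61.06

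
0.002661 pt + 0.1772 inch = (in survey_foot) 0.01477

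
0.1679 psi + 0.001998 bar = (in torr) 10.18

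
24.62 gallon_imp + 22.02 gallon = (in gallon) 51.59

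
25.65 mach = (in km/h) 3.144e+04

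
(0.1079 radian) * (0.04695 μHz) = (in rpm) 4.838e-08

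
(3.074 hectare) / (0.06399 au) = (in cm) 0.0003211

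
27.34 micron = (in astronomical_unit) 1.828e-16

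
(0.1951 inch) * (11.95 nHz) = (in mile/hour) 1.325e-10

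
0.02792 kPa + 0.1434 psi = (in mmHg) 7.625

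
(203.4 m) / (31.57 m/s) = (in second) 6.443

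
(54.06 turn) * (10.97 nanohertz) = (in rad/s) 3.726e-06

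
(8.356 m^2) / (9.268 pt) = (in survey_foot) 8385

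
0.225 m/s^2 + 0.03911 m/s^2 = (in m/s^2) 0.2641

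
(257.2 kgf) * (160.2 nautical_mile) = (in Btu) 7.093e+05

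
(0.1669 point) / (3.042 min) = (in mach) 9.474e-10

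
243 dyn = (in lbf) 0.0005463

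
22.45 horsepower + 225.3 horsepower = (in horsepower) 247.8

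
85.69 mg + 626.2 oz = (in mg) 1.775e+07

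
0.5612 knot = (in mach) 0.0008479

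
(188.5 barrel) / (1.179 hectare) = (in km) 2.542e-06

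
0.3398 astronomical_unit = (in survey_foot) 1.668e+11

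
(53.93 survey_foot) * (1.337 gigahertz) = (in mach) 6.454e+07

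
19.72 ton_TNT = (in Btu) 7.82e+07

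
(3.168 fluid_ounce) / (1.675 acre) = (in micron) 0.01382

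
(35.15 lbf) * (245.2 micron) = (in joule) 0.03834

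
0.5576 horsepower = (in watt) 415.8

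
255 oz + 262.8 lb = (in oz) 4460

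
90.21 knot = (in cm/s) 4641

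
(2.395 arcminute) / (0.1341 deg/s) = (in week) 4.922e-07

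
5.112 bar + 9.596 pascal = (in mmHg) 3834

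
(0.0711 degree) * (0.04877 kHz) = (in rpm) 0.5779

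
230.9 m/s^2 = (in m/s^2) 230.9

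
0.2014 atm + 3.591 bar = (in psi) 55.04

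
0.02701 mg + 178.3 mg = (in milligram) 178.3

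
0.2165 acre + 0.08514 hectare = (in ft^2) 1.86e+04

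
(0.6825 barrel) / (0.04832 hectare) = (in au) 1.501e-15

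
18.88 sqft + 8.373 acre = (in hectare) 3.389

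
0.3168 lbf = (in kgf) 0.1437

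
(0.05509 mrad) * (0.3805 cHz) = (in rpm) 2.002e-06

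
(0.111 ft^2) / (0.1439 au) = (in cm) 4.79e-11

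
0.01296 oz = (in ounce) 0.01296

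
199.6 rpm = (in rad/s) 20.9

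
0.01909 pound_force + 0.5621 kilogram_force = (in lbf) 1.258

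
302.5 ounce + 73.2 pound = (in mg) 4.178e+07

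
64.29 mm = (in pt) 182.2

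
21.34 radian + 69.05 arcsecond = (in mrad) 2.134e+04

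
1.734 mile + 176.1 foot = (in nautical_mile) 1.536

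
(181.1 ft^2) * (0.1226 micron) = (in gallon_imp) 0.0004537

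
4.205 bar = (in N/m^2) 4.205e+05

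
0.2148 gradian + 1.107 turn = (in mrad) 6959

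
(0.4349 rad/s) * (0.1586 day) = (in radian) 5959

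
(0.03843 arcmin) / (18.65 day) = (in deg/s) 3.975e-10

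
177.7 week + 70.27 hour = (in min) 1.795e+06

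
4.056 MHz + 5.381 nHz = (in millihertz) 4.056e+09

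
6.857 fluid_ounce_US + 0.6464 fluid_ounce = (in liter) 0.2219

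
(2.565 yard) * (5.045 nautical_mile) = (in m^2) 2.191e+04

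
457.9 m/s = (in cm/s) 4.579e+04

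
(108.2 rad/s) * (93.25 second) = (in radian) 1.009e+04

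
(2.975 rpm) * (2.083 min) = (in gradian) 2479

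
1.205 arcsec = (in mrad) 0.005842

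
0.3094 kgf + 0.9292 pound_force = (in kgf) 0.7309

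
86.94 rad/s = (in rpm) 830.2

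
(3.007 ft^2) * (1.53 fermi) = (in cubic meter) 4.274e-16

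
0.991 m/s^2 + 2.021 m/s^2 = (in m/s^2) 3.012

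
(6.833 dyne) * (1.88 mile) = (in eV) 1.29e+18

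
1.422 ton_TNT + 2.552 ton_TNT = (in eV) 1.038e+29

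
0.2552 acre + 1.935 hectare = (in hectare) 2.038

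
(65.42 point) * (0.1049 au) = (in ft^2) 3.898e+09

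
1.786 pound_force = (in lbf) 1.786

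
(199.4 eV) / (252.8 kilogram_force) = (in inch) 5.073e-19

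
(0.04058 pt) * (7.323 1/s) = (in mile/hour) 0.0002345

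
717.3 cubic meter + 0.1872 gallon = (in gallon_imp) 1.578e+05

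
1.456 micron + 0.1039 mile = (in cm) 1.672e+04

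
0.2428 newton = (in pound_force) 0.05458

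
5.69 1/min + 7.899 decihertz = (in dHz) 8.847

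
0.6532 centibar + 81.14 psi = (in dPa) 5.601e+06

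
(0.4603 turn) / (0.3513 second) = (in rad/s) 8.233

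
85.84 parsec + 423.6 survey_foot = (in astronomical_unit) 1.771e+07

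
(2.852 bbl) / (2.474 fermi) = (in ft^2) 1.973e+15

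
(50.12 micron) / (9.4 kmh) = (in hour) 5.332e-09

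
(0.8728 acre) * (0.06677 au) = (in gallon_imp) 7.761e+15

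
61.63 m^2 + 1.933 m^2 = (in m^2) 63.56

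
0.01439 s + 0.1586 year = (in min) 8.336e+04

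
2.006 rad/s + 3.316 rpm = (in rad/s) 2.353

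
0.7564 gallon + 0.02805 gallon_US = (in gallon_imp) 0.6532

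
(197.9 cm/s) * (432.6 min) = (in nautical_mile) 27.74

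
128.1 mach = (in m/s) 4.362e+04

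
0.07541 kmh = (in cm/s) 2.095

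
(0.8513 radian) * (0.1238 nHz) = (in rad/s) 1.054e-10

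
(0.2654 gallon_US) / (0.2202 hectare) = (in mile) 2.835e-10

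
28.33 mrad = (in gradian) 1.804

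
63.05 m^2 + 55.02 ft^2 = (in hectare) 0.006816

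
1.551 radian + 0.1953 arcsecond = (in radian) 1.551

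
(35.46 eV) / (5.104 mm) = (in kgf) 1.135e-16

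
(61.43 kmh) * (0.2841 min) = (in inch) 1.145e+04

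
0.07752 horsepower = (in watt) 57.81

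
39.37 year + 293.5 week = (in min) 2.365e+07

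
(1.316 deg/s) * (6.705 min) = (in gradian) 588.3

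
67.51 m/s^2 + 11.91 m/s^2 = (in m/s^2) 79.42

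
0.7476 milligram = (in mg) 0.7476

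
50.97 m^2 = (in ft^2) 548.6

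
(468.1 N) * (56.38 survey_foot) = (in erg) 8.044e+10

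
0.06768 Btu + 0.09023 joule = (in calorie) 17.09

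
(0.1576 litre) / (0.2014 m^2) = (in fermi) 7.825e+11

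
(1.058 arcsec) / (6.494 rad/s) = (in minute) 1.316e-08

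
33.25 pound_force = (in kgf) 15.08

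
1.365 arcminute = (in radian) 0.0003971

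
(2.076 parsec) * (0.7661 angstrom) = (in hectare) 490.8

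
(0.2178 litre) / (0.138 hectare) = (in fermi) 1.578e+08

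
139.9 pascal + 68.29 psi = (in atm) 4.648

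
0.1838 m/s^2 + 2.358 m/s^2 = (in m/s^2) 2.542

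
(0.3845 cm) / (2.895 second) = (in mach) 3.901e-06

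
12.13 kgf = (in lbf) 26.74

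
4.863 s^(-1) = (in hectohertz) 0.04863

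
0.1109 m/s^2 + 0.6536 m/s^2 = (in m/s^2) 0.7645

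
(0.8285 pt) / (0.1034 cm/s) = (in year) 8.963e-09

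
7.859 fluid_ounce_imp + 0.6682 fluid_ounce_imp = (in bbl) 0.001524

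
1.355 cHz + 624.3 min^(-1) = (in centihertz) 1042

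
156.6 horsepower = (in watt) 1.168e+05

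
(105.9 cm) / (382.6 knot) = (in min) 8.967e-05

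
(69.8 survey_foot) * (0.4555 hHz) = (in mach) 2.846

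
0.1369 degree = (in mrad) 2.389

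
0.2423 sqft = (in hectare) 2.251e-06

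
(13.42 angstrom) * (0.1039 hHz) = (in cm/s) 1.394e-06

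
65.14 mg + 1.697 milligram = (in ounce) 0.002358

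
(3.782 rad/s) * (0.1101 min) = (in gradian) 1591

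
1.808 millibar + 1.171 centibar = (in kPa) 1.352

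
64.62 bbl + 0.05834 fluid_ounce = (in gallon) 2714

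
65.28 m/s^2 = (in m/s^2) 65.28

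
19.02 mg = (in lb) 4.193e-05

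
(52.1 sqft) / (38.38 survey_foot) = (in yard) 0.4525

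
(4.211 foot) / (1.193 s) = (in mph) 2.407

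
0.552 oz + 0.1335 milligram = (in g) 15.65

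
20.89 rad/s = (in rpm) 199.5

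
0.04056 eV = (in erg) 6.498e-14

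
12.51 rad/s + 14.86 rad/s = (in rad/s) 27.37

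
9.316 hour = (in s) 3.354e+04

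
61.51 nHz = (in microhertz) 0.06151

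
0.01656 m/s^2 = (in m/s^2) 0.01656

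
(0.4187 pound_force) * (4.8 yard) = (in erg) 8.175e+07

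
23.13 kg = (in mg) 2.313e+07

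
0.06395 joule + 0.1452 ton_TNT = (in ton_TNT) 0.1452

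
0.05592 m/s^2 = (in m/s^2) 0.05592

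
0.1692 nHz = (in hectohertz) 1.692e-12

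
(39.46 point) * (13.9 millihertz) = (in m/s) 0.0001935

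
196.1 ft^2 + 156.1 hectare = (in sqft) 1.68e+07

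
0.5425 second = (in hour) 0.0001507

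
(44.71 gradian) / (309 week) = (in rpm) 3.589e-08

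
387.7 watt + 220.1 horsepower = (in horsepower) 220.6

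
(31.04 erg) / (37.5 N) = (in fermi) 8.277e+07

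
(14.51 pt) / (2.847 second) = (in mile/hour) 0.004022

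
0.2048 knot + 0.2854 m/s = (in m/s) 0.3908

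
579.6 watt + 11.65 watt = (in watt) 591.2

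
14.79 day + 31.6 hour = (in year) 0.04413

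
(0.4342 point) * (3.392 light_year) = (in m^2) 4.916e+12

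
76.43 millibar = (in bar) 0.07643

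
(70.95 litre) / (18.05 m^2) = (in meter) 0.003931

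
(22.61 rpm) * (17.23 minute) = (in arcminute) 8.415e+06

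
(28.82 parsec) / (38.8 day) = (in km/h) 9.55e+11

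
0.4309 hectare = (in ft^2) 4.638e+04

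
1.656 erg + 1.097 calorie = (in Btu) 0.00435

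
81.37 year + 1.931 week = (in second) 2.567e+09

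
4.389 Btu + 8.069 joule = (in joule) 4639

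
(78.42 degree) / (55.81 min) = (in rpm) 0.003903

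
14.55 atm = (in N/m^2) 1.474e+06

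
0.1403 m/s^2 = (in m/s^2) 0.1403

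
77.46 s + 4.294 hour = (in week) 0.02569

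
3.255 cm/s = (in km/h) 0.1172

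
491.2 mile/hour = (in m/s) 219.6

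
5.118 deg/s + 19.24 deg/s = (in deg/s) 24.36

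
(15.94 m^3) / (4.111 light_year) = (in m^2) 4.098e-16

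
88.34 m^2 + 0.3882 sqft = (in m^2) 88.38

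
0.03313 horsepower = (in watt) 24.71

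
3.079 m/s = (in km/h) 11.08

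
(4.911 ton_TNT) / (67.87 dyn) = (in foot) 9.933e+13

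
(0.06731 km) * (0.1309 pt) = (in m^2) 0.003108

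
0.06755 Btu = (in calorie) 17.03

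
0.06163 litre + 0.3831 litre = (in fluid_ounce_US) 15.04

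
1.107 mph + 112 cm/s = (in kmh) 5.814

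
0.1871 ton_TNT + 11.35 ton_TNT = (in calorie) 1.154e+10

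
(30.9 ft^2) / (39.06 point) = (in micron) 2.083e+08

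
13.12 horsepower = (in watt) 9784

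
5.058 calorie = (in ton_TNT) 5.058e-09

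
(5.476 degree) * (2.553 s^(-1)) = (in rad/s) 0.244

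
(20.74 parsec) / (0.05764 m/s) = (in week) 1.836e+13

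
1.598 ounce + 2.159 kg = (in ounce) 77.75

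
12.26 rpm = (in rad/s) 1.284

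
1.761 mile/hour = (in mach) 0.002312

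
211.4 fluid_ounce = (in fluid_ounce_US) 211.4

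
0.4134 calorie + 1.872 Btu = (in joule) 1977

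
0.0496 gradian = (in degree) 0.04464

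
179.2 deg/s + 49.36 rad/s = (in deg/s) 3007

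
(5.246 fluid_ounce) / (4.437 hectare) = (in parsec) 1.133e-25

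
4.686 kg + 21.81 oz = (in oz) 187.1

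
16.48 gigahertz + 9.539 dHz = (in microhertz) 1.648e+16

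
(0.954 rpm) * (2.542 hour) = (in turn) 145.5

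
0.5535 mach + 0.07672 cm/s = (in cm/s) 1.885e+04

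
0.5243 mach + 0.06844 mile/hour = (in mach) 0.5244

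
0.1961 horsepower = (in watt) 146.2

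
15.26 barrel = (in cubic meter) 2.426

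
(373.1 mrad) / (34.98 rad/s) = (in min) 0.0001778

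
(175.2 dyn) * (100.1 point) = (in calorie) 1.479e-05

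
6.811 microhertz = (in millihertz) 0.006811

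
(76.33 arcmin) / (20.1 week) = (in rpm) 1.744e-08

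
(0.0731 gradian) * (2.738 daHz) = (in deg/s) 1.801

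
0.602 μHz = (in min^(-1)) 3.612e-05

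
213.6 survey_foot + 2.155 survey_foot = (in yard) 71.92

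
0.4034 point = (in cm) 0.01423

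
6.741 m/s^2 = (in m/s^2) 6.741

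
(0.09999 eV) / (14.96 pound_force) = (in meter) 2.407e-22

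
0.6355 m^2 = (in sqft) 6.84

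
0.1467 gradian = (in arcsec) 475.3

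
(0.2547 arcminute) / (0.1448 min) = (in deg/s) 0.0004886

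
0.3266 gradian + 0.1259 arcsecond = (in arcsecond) 1058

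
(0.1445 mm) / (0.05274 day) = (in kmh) 1.142e-07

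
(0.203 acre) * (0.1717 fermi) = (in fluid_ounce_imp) 4.964e-09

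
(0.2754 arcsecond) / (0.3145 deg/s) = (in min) 4.054e-06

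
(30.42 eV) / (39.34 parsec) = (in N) 4.015e-36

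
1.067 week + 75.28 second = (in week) 1.067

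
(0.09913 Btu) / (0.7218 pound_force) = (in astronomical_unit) 2.177e-10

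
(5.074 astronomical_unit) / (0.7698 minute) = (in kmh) 5.916e+10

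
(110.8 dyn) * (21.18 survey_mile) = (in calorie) 9.027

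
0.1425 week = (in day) 0.9975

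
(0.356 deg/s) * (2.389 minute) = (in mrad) 890.6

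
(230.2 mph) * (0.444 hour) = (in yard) 1.799e+05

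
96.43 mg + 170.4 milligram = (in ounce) 0.009412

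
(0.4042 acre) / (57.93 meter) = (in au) 1.887e-10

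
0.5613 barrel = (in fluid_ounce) 3018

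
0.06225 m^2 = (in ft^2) 0.6701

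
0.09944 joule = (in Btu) 9.425e-05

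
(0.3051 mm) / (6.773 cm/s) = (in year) 1.428e-10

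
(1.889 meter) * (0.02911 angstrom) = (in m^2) 5.499e-12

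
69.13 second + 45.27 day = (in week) 6.467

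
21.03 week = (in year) 0.4033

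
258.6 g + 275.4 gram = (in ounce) 18.84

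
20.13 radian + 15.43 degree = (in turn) 3.247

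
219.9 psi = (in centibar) 1516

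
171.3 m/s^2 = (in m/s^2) 171.3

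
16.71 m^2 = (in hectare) 0.001671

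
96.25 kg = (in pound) 212.2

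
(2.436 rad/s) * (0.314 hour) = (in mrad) 2.754e+06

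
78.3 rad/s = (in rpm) 747.7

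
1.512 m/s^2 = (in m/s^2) 1.512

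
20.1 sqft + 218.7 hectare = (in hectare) 218.7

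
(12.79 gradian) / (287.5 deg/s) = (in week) 6.62e-08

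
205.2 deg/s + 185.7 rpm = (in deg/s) 1319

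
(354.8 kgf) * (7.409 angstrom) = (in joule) 2.578e-06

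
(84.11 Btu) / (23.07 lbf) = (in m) 864.7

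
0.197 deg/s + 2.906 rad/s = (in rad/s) 2.909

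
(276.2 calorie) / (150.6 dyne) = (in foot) 2.518e+06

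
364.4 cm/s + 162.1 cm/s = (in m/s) 5.265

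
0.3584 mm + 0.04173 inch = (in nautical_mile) 7.658e-07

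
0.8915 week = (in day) 6.24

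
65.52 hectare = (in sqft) 7.053e+06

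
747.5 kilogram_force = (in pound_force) 1648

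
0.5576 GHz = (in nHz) 5.576e+17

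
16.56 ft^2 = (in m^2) 1.538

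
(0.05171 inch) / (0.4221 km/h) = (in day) 1.297e-07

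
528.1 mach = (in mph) 4.022e+05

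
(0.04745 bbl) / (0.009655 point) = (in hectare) 0.2215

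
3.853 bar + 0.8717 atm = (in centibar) 473.6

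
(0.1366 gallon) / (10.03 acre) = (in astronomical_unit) 8.516e-20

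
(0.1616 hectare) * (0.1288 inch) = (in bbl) 33.25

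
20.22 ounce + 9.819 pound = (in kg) 5.027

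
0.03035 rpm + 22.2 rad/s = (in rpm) 212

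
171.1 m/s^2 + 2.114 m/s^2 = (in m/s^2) 173.2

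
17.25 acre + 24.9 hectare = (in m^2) 3.188e+05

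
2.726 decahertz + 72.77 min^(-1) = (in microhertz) 2.847e+07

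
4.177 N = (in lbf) 0.939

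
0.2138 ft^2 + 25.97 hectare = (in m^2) 2.597e+05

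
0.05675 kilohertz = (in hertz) 56.75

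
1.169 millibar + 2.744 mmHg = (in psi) 0.07002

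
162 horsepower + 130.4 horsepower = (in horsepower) 292.4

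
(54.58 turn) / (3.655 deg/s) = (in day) 0.06222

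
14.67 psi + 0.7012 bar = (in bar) 1.713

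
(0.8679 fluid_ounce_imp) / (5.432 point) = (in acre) 3.18e-06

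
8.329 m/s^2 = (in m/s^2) 8.329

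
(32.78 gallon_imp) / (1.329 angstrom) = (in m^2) 1.121e+09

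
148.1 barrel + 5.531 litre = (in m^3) 23.55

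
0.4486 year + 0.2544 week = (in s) 1.43e+07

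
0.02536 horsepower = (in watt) 18.91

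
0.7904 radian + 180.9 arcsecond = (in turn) 0.1259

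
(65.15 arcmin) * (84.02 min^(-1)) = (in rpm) 0.2534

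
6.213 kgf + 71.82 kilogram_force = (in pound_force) 172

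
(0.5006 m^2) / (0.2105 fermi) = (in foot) 7.802e+15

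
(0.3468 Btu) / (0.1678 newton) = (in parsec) 7.067e-14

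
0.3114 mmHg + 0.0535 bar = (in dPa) 5.392e+04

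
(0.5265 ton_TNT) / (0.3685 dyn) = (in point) 1.695e+18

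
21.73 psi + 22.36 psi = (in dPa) 3.04e+06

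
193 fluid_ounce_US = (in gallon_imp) 1.256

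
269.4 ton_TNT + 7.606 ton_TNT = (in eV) 7.234e+30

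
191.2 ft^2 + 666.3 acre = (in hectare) 269.6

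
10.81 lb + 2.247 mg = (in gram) 4903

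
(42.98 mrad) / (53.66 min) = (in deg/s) 0.0007649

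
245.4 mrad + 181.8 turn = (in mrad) 1.143e+06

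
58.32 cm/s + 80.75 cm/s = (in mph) 3.111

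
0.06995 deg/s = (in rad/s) 0.001221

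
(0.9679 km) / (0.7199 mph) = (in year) 9.537e-05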